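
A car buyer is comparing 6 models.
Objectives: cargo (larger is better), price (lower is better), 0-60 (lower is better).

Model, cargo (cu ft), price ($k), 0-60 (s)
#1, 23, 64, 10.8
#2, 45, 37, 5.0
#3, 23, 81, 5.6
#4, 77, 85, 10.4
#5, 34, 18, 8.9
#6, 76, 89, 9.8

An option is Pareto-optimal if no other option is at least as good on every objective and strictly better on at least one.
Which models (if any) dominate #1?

#2: cargo 45≥23, price 37≤64, 0-60 5.0≤10.8 — dominates #1.
#5: cargo 34≥23, price 18≤64, 0-60 8.9≤10.8 — dominates #1.
Others (#3, #4, #6) are each worse than #1 on at least one objective.

#2, #5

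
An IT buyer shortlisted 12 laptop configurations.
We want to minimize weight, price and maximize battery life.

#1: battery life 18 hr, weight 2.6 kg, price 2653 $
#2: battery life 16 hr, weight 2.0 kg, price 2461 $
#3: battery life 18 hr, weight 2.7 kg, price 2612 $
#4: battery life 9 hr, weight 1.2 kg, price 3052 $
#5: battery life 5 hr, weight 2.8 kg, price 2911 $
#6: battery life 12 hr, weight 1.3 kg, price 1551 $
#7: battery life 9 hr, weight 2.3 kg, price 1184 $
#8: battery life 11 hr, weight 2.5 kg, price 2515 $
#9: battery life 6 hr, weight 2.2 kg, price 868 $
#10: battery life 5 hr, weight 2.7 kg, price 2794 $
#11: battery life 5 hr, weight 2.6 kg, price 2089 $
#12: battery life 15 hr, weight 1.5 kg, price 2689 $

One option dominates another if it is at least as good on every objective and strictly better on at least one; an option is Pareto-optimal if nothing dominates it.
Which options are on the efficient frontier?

#1, #2, #3, #4, #6, #7, #9, #12

#1: not dominated.
#2: not dominated.
#3: not dominated.
#4: not dominated (best weight).
#5: dominated by #1 (battery life 18≥5, weight 2.6≤2.8, price 2653≤2911).
#6: not dominated.
#7: not dominated.
#8: dominated by #2 (battery life 16≥11, weight 2.0≤2.5, price 2461≤2515).
#9: not dominated (best price).
#10: dominated by #1 (battery life 18≥5, weight 2.6≤2.7, price 2653≤2794).
#11: dominated by #6 (battery life 12≥5, weight 1.3≤2.6, price 1551≤2089).
#12: not dominated.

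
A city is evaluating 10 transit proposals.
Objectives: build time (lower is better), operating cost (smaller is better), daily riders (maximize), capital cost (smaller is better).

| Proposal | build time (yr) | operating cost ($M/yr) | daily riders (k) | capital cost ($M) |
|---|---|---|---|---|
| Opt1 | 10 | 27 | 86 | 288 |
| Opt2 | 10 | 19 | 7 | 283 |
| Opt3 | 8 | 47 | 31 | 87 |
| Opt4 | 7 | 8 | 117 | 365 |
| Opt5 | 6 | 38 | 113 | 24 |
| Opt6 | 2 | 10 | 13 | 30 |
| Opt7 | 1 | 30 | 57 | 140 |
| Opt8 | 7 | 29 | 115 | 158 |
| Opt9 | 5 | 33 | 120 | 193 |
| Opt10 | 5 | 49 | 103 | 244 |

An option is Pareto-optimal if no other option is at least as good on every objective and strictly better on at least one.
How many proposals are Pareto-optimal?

7

Opt1: not dominated.
Opt2: dominated by Opt6 (build time 2≤10, operating cost 10≤19, daily riders 13≥7, capital cost 30≤283).
Opt3: dominated by Opt5 (build time 6≤8, operating cost 38≤47, daily riders 113≥31, capital cost 24≤87).
Opt4: not dominated (best operating cost).
Opt5: not dominated (best capital cost).
Opt6: not dominated.
Opt7: not dominated (best build time).
Opt8: not dominated.
Opt9: not dominated (best daily riders).
Opt10: dominated by Opt9 (build time 5≤5, operating cost 33≤49, daily riders 120≥103, capital cost 193≤244).
Pareto-optimal: Opt1, Opt4, Opt5, Opt6, Opt7, Opt8, Opt9 → 7.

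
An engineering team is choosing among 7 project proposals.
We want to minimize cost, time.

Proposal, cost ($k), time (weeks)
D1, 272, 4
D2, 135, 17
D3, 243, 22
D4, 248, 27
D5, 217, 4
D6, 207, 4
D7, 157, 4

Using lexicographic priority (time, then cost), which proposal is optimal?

D7

First minimize time: best is 4, kept {D1, D5, D6, D7}.
Then minimize cost: best is 157, kept {D7}.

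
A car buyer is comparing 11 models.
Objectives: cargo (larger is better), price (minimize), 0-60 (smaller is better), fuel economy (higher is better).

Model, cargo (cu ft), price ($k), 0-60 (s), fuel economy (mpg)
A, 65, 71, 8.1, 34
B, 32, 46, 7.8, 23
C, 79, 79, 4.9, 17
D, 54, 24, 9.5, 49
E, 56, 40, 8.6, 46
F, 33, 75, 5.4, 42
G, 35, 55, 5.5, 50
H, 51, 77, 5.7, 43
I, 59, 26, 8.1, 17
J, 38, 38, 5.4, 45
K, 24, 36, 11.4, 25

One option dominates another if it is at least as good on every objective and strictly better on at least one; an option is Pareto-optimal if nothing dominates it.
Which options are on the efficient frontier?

A, C, D, E, G, H, I, J

A: not dominated.
B: dominated by J (cargo 38≥32, price 38≤46, 0-60 5.4≤7.8, fuel economy 45≥23).
C: not dominated (best cargo).
D: not dominated (best price).
E: not dominated.
F: dominated by J (cargo 38≥33, price 38≤75, 0-60 5.4≤5.4, fuel economy 45≥42).
G: not dominated (best fuel economy).
H: not dominated.
I: not dominated.
J: not dominated.
K: dominated by D (cargo 54≥24, price 24≤36, 0-60 9.5≤11.4, fuel economy 49≥25).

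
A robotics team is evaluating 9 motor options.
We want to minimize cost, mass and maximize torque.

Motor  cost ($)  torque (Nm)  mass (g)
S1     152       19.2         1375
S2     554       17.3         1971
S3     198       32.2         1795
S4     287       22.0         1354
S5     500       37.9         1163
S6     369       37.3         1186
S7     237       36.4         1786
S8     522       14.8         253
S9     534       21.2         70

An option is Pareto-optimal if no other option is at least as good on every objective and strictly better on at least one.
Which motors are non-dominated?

S1, S3, S4, S5, S6, S7, S8, S9

S1: not dominated (best cost).
S2: dominated by S1 (cost 152≤554, torque 19.2≥17.3, mass 1375≤1971).
S3: not dominated.
S4: not dominated.
S5: not dominated (best torque).
S6: not dominated.
S7: not dominated.
S8: not dominated.
S9: not dominated (best mass).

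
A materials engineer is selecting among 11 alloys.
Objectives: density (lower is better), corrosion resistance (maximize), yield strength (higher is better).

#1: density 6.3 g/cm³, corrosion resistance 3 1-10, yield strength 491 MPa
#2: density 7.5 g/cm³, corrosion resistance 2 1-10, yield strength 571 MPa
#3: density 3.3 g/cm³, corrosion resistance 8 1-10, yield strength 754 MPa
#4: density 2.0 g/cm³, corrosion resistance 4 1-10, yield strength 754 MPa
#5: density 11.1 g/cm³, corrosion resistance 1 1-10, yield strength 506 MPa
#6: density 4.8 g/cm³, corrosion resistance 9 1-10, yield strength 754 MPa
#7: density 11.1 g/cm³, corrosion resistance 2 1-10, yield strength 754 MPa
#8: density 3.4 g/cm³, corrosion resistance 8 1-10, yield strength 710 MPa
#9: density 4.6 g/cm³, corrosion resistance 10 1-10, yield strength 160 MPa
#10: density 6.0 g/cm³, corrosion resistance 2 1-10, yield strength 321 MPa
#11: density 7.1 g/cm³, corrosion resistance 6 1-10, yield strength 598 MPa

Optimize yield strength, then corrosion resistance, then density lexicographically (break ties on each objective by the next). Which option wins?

First maximize yield strength: best is 754, kept {#3, #4, #6, #7}.
Then maximize corrosion resistance: best is 9, kept {#6}.

#6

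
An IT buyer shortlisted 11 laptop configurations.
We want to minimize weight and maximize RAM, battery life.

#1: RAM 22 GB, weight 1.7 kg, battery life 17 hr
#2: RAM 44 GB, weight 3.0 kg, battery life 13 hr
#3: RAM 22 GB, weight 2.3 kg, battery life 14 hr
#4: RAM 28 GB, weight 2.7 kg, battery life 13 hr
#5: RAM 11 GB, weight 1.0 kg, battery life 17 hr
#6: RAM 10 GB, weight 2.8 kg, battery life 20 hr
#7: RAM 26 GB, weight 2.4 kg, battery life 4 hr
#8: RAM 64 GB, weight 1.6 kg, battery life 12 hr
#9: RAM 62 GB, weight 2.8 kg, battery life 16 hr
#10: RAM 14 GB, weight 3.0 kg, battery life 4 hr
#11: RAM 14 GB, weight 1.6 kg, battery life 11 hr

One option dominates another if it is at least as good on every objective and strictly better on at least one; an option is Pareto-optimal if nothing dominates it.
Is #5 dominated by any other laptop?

No

#1: worse on weight (1.7 vs 1.0).
#2: worse on weight (3.0 vs 1.0).
#3: worse on weight (2.3 vs 1.0).
#4: worse on weight (2.7 vs 1.0).
#6: worse on RAM (10 vs 11).
#7: worse on weight (2.4 vs 1.0).
#8: worse on weight (1.6 vs 1.0).
#9: worse on weight (2.8 vs 1.0).
#10: worse on weight (3.0 vs 1.0).
#11: worse on weight (1.6 vs 1.0).
No option is at least as good as #5 on every objective and strictly better on one.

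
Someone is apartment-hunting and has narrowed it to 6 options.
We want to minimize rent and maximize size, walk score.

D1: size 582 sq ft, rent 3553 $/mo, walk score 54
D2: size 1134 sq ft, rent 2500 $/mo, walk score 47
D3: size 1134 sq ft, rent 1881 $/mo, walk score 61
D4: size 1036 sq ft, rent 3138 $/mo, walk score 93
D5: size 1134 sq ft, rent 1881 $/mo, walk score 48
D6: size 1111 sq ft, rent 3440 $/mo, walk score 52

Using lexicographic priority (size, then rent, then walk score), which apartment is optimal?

D3

First maximize size: best is 1134, kept {D2, D3, D5}.
Then minimize rent: best is 1881, kept {D3, D5}.
Then maximize walk score: best is 61, kept {D3}.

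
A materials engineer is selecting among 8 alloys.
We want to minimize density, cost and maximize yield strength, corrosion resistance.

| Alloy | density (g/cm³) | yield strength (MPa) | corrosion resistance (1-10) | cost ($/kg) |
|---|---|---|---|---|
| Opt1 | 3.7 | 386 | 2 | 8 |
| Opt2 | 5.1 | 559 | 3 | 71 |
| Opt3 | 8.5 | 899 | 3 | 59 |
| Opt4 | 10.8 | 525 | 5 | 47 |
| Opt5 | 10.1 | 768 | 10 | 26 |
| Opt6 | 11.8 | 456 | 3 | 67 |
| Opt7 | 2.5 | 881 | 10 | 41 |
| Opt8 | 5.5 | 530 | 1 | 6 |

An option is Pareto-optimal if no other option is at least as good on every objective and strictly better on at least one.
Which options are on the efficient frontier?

Opt1: not dominated.
Opt2: dominated by Opt7 (density 2.5≤5.1, yield strength 881≥559, corrosion resistance 10≥3, cost 41≤71).
Opt3: not dominated (best yield strength).
Opt4: dominated by Opt5 (density 10.1≤10.8, yield strength 768≥525, corrosion resistance 10≥5, cost 26≤47).
Opt5: not dominated.
Opt6: dominated by Opt3 (density 8.5≤11.8, yield strength 899≥456, corrosion resistance 3≥3, cost 59≤67).
Opt7: not dominated (best density).
Opt8: not dominated (best cost).

Opt1, Opt3, Opt5, Opt7, Opt8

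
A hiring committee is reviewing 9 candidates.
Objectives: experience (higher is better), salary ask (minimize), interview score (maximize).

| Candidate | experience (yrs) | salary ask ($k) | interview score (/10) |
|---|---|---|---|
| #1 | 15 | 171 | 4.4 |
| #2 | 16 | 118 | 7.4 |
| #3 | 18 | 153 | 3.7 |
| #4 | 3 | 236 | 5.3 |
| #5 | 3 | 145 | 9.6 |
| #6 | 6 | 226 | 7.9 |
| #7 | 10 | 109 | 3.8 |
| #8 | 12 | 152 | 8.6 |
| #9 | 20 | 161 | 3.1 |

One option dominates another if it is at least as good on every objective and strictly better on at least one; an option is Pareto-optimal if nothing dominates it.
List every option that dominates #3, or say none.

#1: worse on experience (15 vs 18).
#2: worse on experience (16 vs 18).
#4: worse on experience (3 vs 18).
#5: worse on experience (3 vs 18).
#6: worse on experience (6 vs 18).
#7: worse on experience (10 vs 18).
#8: worse on experience (12 vs 18).
#9: worse on salary ask (161 vs 153).
No option dominates #3.

none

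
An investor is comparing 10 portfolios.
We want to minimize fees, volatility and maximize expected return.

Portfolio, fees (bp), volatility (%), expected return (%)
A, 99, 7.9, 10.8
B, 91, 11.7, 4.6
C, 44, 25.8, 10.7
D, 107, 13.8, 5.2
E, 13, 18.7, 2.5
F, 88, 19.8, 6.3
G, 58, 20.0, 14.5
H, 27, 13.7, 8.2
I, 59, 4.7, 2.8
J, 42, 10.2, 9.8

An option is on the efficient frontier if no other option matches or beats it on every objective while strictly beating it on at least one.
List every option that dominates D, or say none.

A, H, J

A: fees 99≤107, volatility 7.9≤13.8, expected return 10.8≥5.2 — dominates D.
H: fees 27≤107, volatility 13.7≤13.8, expected return 8.2≥5.2 — dominates D.
J: fees 42≤107, volatility 10.2≤13.8, expected return 9.8≥5.2 — dominates D.
Others (B, C, E, F, G, I) are each worse than D on at least one objective.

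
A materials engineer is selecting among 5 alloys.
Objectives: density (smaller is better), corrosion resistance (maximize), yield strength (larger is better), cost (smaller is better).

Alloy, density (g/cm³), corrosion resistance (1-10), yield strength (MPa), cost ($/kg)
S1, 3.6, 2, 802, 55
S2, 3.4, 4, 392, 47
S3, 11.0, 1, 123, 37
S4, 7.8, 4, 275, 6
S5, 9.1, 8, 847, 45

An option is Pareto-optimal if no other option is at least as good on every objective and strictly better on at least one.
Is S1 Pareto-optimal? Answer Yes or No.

S2: worse on yield strength (392 vs 802).
S3: worse on density (11.0 vs 3.6).
S4: worse on density (7.8 vs 3.6).
S5: worse on density (9.1 vs 3.6).
No option is at least as good as S1 on every objective and strictly better on one.

Yes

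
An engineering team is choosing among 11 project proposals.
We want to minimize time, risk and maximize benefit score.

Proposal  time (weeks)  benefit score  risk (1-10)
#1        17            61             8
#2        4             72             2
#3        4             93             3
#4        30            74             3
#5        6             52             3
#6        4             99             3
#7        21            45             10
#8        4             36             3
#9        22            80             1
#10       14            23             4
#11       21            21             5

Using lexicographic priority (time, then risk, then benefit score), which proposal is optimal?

First minimize time: best is 4, kept {#2, #3, #6, #8}.
Then minimize risk: best is 2, kept {#2}.

#2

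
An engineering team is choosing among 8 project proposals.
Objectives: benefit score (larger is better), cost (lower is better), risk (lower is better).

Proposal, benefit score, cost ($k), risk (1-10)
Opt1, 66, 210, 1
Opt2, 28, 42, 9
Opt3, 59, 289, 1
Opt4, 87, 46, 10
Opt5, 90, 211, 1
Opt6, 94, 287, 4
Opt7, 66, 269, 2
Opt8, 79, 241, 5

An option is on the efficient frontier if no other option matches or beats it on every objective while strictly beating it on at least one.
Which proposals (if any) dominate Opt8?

Opt5

Opt5: benefit score 90≥79, cost 211≤241, risk 1≤5 — dominates Opt8.
Others (Opt1, Opt2, Opt3, Opt4, Opt6, Opt7) are each worse than Opt8 on at least one objective.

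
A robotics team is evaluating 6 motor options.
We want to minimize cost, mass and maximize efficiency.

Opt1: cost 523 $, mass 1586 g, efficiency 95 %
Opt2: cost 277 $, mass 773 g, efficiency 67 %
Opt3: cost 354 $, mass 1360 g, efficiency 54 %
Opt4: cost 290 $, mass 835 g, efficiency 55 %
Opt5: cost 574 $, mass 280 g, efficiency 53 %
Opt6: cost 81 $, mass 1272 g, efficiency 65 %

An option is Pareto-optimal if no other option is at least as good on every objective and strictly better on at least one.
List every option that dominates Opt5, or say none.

none

Opt1: worse on mass (1586 vs 280).
Opt2: worse on mass (773 vs 280).
Opt3: worse on mass (1360 vs 280).
Opt4: worse on mass (835 vs 280).
Opt6: worse on mass (1272 vs 280).
No option dominates Opt5.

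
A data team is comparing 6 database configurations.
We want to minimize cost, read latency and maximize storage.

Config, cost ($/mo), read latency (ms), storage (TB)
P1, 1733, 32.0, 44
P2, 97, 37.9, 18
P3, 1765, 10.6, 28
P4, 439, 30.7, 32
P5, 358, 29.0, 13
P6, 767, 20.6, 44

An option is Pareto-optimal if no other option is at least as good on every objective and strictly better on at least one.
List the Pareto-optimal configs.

P2, P3, P4, P5, P6

P1: dominated by P6 (cost 767≤1733, read latency 20.6≤32.0, storage 44≥44).
P2: not dominated (best cost).
P3: not dominated (best read latency).
P4: not dominated.
P5: not dominated.
P6: not dominated.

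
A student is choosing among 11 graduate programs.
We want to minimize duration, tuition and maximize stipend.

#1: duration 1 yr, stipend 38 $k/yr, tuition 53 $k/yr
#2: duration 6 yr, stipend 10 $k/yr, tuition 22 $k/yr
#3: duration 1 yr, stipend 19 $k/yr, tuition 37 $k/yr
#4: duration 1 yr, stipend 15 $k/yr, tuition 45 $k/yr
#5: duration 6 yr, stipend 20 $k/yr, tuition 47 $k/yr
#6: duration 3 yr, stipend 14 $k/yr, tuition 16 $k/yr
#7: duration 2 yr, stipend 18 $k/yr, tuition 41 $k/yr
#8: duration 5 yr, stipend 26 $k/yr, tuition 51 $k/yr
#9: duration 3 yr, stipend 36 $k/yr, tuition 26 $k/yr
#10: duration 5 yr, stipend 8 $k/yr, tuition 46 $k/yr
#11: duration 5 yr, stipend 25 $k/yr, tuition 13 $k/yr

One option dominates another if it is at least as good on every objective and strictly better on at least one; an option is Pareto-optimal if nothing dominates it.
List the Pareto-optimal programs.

#1: not dominated (best stipend).
#2: dominated by #6 (duration 3≤6, stipend 14≥10, tuition 16≤22).
#3: not dominated.
#4: dominated by #3 (duration 1≤1, stipend 19≥15, tuition 37≤45).
#5: dominated by #9 (duration 3≤6, stipend 36≥20, tuition 26≤47).
#6: not dominated.
#7: dominated by #3 (duration 1≤2, stipend 19≥18, tuition 37≤41).
#8: dominated by #9 (duration 3≤5, stipend 36≥26, tuition 26≤51).
#9: not dominated.
#10: dominated by #3 (duration 1≤5, stipend 19≥8, tuition 37≤46).
#11: not dominated (best tuition).

#1, #3, #6, #9, #11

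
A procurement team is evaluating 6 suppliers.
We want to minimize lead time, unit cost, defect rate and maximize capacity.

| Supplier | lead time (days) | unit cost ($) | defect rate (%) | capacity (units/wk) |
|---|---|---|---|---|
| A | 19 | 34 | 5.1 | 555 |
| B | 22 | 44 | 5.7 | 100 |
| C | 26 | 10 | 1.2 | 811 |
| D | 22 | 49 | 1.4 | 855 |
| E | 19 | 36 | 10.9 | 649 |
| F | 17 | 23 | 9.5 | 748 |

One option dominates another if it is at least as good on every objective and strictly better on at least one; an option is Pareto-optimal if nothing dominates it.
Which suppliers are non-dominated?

A, C, D, F

A: not dominated.
B: dominated by A (lead time 19≤22, unit cost 34≤44, defect rate 5.1≤5.7, capacity 555≥100).
C: not dominated (best unit cost).
D: not dominated (best capacity).
E: dominated by F (lead time 17≤19, unit cost 23≤36, defect rate 9.5≤10.9, capacity 748≥649).
F: not dominated (best lead time).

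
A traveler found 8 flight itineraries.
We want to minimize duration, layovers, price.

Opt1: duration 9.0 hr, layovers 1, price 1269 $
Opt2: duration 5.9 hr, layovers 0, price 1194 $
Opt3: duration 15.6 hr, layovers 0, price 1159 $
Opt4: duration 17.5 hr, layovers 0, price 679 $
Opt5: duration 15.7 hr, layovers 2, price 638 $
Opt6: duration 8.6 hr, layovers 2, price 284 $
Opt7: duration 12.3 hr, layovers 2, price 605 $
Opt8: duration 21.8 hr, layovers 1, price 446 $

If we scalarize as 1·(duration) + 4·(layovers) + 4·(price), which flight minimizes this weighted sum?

Opt1: 1·9.0 + 4·1 + 4·1269 = 5089.0
Opt2: 1·5.9 + 4·0 + 4·1194 = 4781.9
Opt3: 1·15.6 + 4·0 + 4·1159 = 4651.6
Opt4: 1·17.5 + 4·0 + 4·679 = 2733.5
Opt5: 1·15.7 + 4·2 + 4·638 = 2575.7
Opt6: 1·8.6 + 4·2 + 4·284 = 1152.6
Opt7: 1·12.3 + 4·2 + 4·605 = 2440.3
Opt8: 1·21.8 + 4·1 + 4·446 = 1809.8
Lowest: Opt6 at 1152.6.

Opt6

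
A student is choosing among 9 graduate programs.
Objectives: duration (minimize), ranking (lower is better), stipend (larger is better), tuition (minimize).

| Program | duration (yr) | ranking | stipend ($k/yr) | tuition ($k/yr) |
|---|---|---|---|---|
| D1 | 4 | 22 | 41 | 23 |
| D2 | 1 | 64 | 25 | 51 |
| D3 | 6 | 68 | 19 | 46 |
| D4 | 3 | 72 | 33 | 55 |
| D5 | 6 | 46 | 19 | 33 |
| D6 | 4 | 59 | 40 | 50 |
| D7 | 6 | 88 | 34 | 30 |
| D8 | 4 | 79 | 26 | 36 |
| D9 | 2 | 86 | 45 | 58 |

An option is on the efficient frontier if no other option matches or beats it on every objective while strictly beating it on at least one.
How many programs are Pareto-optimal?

D1: not dominated (best ranking).
D2: not dominated (best duration).
D3: dominated by D1 (duration 4≤6, ranking 22≤68, stipend 41≥19, tuition 23≤46).
D4: not dominated.
D5: dominated by D1 (duration 4≤6, ranking 22≤46, stipend 41≥19, tuition 23≤33).
D6: dominated by D1 (duration 4≤4, ranking 22≤59, stipend 41≥40, tuition 23≤50).
D7: dominated by D1 (duration 4≤6, ranking 22≤88, stipend 41≥34, tuition 23≤30).
D8: dominated by D1 (duration 4≤4, ranking 22≤79, stipend 41≥26, tuition 23≤36).
D9: not dominated (best stipend).
Pareto-optimal: D1, D2, D4, D9 → 4.

4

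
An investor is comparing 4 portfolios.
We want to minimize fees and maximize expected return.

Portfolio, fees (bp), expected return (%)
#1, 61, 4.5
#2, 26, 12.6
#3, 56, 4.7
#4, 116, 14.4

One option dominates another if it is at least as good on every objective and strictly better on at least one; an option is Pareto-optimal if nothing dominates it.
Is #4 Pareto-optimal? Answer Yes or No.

#1: worse on expected return (4.5 vs 14.4).
#2: worse on expected return (12.6 vs 14.4).
#3: worse on expected return (4.7 vs 14.4).
No option is at least as good as #4 on every objective and strictly better on one.

Yes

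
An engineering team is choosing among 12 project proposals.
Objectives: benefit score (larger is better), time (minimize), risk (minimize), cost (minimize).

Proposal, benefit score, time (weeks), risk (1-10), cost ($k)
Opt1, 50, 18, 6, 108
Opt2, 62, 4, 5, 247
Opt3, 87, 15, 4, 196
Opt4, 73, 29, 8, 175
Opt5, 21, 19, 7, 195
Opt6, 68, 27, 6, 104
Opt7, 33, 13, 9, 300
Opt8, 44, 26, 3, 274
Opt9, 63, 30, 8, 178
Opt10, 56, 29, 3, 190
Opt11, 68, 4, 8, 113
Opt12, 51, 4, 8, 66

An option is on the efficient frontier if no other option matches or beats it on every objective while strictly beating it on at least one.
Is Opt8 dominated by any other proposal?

No

Opt1: worse on risk (6 vs 3).
Opt2: worse on risk (5 vs 3).
Opt3: worse on risk (4 vs 3).
Opt4: worse on time (29 vs 26).
Opt5: worse on benefit score (21 vs 44).
Opt6: worse on time (27 vs 26).
Opt7: worse on benefit score (33 vs 44).
Opt9: worse on time (30 vs 26).
Opt10: worse on time (29 vs 26).
Opt11: worse on risk (8 vs 3).
Opt12: worse on risk (8 vs 3).
No option is at least as good as Opt8 on every objective and strictly better on one.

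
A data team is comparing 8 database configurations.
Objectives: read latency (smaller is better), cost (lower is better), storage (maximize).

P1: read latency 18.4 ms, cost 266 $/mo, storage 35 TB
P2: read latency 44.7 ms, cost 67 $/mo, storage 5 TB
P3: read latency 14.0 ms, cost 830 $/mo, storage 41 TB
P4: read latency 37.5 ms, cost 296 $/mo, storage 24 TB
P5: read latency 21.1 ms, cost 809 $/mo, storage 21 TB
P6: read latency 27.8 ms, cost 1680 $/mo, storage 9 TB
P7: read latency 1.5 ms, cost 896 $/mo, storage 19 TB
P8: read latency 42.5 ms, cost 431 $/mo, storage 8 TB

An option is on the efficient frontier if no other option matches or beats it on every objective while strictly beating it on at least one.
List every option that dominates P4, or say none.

P1: read latency 18.4≤37.5, cost 266≤296, storage 35≥24 — dominates P4.
Others (P2, P3, P5, P6, P7, P8) are each worse than P4 on at least one objective.

P1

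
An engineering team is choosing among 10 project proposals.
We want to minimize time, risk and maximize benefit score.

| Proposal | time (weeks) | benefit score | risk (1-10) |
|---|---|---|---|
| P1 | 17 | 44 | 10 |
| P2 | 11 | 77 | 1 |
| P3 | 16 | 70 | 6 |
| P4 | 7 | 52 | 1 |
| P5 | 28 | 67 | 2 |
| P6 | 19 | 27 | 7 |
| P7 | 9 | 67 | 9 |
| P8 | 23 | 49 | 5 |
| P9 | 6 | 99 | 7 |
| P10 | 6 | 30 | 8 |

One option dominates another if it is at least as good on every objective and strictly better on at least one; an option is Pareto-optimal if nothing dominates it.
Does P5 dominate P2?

No

P5 vs P2: P5 is worse on time (28 vs 11), so it does not dominate P2.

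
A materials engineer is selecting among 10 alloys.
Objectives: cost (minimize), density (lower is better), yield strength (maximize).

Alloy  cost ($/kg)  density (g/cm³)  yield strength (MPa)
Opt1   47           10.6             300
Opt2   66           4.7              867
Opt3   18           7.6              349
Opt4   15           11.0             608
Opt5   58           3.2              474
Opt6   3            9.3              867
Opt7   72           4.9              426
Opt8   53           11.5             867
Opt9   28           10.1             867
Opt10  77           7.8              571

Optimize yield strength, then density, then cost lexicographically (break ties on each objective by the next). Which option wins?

First maximize yield strength: best is 867, kept {Opt2, Opt6, Opt8, Opt9}.
Then minimize density: best is 4.7, kept {Opt2}.

Opt2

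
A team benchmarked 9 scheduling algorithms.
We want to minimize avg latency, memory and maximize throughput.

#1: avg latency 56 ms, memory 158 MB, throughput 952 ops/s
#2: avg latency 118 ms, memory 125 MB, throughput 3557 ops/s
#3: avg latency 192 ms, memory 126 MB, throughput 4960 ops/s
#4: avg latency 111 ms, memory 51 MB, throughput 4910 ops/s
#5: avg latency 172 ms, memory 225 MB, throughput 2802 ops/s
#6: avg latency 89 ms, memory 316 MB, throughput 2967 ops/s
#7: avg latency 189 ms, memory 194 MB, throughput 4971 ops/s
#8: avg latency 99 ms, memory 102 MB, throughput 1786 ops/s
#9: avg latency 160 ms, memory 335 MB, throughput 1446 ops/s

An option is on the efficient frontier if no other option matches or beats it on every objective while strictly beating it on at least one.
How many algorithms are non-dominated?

6

#1: not dominated (best avg latency).
#2: dominated by #4 (avg latency 111≤118, memory 51≤125, throughput 4910≥3557).
#3: not dominated.
#4: not dominated (best memory).
#5: dominated by #2 (avg latency 118≤172, memory 125≤225, throughput 3557≥2802).
#6: not dominated.
#7: not dominated (best throughput).
#8: not dominated.
#9: dominated by #2 (avg latency 118≤160, memory 125≤335, throughput 3557≥1446).
Pareto-optimal: #1, #3, #4, #6, #7, #8 → 6.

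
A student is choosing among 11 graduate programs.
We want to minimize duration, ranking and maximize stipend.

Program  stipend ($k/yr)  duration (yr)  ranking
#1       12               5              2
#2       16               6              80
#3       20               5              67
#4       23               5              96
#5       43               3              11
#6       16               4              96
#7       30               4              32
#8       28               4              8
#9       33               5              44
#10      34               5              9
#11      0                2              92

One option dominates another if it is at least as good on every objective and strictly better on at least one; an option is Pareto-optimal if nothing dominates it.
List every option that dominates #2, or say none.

#3, #5, #7, #8, #9, #10

#3: stipend 20≥16, duration 5≤6, ranking 67≤80 — dominates #2.
#5: stipend 43≥16, duration 3≤6, ranking 11≤80 — dominates #2.
#7: stipend 30≥16, duration 4≤6, ranking 32≤80 — dominates #2.
#8: stipend 28≥16, duration 4≤6, ranking 8≤80 — dominates #2.
#9: stipend 33≥16, duration 5≤6, ranking 44≤80 — dominates #2.
#10: stipend 34≥16, duration 5≤6, ranking 9≤80 — dominates #2.
Others (#1, #4, #6, #11) are each worse than #2 on at least one objective.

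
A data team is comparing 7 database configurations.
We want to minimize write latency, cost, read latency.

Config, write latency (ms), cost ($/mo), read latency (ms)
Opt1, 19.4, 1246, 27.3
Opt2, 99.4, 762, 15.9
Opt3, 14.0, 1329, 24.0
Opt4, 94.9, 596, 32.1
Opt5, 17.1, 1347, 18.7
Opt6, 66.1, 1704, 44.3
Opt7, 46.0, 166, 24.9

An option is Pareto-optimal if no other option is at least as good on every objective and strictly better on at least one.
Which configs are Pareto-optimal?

Opt1: not dominated.
Opt2: not dominated (best read latency).
Opt3: not dominated (best write latency).
Opt4: dominated by Opt7 (write latency 46.0≤94.9, cost 166≤596, read latency 24.9≤32.1).
Opt5: not dominated.
Opt6: dominated by Opt1 (write latency 19.4≤66.1, cost 1246≤1704, read latency 27.3≤44.3).
Opt7: not dominated (best cost).

Opt1, Opt2, Opt3, Opt5, Opt7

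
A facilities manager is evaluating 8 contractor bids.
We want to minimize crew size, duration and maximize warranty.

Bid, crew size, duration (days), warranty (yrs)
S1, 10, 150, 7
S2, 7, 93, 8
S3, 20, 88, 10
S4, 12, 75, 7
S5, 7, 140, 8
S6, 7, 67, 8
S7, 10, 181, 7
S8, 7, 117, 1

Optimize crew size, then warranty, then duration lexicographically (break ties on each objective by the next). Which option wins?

S6

First minimize crew size: best is 7, kept {S2, S5, S6, S8}.
Then maximize warranty: best is 8, kept {S2, S5, S6}.
Then minimize duration: best is 67, kept {S6}.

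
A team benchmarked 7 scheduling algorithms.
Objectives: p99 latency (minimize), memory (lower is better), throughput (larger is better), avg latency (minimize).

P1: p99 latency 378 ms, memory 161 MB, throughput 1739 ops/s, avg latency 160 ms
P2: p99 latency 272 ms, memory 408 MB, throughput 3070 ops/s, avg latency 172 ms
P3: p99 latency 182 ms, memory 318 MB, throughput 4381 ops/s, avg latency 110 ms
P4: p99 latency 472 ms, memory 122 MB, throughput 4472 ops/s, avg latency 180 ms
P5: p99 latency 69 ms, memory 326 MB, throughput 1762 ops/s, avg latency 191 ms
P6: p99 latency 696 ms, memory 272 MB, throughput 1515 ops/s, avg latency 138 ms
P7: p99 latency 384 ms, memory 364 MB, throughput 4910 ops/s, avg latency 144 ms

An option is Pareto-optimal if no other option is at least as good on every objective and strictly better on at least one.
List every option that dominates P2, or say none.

P3

P3: p99 latency 182≤272, memory 318≤408, throughput 4381≥3070, avg latency 110≤172 — dominates P2.
Others (P1, P4, P5, P6, P7) are each worse than P2 on at least one objective.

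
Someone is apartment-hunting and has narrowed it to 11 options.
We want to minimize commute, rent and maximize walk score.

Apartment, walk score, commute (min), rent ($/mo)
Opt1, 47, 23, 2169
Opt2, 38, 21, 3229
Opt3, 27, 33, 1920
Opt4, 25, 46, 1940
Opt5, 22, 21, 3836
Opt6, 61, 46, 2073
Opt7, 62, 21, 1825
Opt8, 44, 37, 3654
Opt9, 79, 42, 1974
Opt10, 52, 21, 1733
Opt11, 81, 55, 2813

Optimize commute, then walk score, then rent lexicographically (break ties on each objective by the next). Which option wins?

Opt7

First minimize commute: best is 21, kept {Opt2, Opt5, Opt7, Opt10}.
Then maximize walk score: best is 62, kept {Opt7}.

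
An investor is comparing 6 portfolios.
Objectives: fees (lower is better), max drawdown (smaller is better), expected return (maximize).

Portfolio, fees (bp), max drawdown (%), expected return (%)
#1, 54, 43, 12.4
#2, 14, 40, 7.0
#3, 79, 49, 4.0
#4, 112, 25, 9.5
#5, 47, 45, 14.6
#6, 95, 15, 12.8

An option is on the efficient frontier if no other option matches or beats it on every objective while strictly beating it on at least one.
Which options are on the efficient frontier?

#1, #2, #5, #6

#1: not dominated.
#2: not dominated (best fees).
#3: dominated by #1 (fees 54≤79, max drawdown 43≤49, expected return 12.4≥4.0).
#4: dominated by #6 (fees 95≤112, max drawdown 15≤25, expected return 12.8≥9.5).
#5: not dominated (best expected return).
#6: not dominated (best max drawdown).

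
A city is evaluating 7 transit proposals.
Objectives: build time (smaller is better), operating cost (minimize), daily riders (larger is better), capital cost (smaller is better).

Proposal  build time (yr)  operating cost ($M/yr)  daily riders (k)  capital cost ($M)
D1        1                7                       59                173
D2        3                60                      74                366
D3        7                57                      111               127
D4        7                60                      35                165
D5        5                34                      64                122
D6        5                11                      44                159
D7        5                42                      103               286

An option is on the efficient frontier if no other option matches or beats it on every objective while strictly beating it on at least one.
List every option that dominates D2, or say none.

D1: worse on daily riders (59 vs 74).
D3: worse on build time (7 vs 3).
D4: worse on build time (7 vs 3).
D5: worse on build time (5 vs 3).
D6: worse on build time (5 vs 3).
D7: worse on build time (5 vs 3).
No option dominates D2.

none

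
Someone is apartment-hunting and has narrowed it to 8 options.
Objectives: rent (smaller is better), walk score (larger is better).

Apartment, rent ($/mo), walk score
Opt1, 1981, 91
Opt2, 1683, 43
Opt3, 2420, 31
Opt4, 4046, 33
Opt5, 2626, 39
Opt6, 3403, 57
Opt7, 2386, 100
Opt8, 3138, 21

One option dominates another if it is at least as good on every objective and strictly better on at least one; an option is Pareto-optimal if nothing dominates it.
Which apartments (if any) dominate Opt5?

Opt1, Opt2, Opt7

Opt1: rent 1981≤2626, walk score 91≥39 — dominates Opt5.
Opt2: rent 1683≤2626, walk score 43≥39 — dominates Opt5.
Opt7: rent 2386≤2626, walk score 100≥39 — dominates Opt5.
Others (Opt3, Opt4, Opt6, Opt8) are each worse than Opt5 on at least one objective.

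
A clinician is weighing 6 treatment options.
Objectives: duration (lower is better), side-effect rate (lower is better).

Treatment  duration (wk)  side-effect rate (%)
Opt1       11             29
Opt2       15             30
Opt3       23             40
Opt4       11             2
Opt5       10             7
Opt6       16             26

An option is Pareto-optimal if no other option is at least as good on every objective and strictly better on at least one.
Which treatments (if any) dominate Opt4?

Opt1: worse on side-effect rate (29 vs 2).
Opt2: worse on duration (15 vs 11).
Opt3: worse on duration (23 vs 11).
Opt5: worse on side-effect rate (7 vs 2).
Opt6: worse on duration (16 vs 11).
No option dominates Opt4.

none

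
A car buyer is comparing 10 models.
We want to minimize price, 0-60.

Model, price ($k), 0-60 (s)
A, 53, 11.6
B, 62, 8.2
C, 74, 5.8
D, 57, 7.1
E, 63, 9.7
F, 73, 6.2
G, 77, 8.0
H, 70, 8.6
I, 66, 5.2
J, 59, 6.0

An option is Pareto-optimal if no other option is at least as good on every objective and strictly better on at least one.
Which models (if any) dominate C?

I: price 66≤74, 0-60 5.2≤5.8 — dominates C.
Others (A, B, D, E, F, G, H, J) are each worse than C on at least one objective.

I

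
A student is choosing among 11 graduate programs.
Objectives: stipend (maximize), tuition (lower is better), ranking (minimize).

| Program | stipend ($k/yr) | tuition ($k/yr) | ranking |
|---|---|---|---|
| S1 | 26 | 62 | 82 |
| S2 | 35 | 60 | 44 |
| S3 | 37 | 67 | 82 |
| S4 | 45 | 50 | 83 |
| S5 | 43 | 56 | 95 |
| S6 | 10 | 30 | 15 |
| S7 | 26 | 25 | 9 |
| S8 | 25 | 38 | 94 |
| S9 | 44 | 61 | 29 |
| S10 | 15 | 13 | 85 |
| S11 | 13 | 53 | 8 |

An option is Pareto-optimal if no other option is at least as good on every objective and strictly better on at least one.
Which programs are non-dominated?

S2, S4, S7, S9, S10, S11

S1: dominated by S2 (stipend 35≥26, tuition 60≤62, ranking 44≤82).
S2: not dominated.
S3: dominated by S9 (stipend 44≥37, tuition 61≤67, ranking 29≤82).
S4: not dominated (best stipend).
S5: dominated by S4 (stipend 45≥43, tuition 50≤56, ranking 83≤95).
S6: dominated by S7 (stipend 26≥10, tuition 25≤30, ranking 9≤15).
S7: not dominated.
S8: dominated by S7 (stipend 26≥25, tuition 25≤38, ranking 9≤94).
S9: not dominated.
S10: not dominated (best tuition).
S11: not dominated (best ranking).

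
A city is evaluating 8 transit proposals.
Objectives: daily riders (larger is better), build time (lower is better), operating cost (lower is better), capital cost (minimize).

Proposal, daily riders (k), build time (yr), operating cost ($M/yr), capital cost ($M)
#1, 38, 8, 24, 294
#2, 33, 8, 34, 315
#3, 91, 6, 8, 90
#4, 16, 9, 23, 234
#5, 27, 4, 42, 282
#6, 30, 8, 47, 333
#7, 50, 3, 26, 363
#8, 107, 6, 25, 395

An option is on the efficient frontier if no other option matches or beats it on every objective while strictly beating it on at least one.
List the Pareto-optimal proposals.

#1: dominated by #3 (daily riders 91≥38, build time 6≤8, operating cost 8≤24, capital cost 90≤294).
#2: dominated by #1 (daily riders 38≥33, build time 8≤8, operating cost 24≤34, capital cost 294≤315).
#3: not dominated (best operating cost).
#4: dominated by #3 (daily riders 91≥16, build time 6≤9, operating cost 8≤23, capital cost 90≤234).
#5: not dominated.
#6: dominated by #1 (daily riders 38≥30, build time 8≤8, operating cost 24≤47, capital cost 294≤333).
#7: not dominated (best build time).
#8: not dominated (best daily riders).

#3, #5, #7, #8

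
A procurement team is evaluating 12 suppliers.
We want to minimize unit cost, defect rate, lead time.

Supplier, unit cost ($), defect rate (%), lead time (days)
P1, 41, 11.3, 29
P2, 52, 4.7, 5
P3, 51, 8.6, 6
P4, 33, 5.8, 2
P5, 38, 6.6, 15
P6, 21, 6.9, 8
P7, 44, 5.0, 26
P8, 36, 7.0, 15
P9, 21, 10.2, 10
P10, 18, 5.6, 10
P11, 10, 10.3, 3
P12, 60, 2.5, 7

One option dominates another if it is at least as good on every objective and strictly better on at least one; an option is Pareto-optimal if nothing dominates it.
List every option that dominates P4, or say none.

none

P1: worse on unit cost (41 vs 33).
P2: worse on unit cost (52 vs 33).
P3: worse on unit cost (51 vs 33).
P5: worse on unit cost (38 vs 33).
P6: worse on defect rate (6.9 vs 5.8).
P7: worse on unit cost (44 vs 33).
P8: worse on unit cost (36 vs 33).
P9: worse on defect rate (10.2 vs 5.8).
P10: worse on lead time (10 vs 2).
P11: worse on defect rate (10.3 vs 5.8).
P12: worse on unit cost (60 vs 33).
No option dominates P4.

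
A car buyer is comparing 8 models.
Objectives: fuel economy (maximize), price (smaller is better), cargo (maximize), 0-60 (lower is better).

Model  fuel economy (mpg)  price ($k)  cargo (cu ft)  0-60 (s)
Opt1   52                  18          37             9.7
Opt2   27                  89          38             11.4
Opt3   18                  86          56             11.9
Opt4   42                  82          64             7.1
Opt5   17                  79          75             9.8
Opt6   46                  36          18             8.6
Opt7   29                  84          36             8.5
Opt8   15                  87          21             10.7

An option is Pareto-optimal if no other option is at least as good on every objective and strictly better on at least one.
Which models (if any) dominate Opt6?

Opt1: worse on 0-60 (9.7 vs 8.6).
Opt2: worse on fuel economy (27 vs 46).
Opt3: worse on fuel economy (18 vs 46).
Opt4: worse on fuel economy (42 vs 46).
Opt5: worse on fuel economy (17 vs 46).
Opt7: worse on fuel economy (29 vs 46).
Opt8: worse on fuel economy (15 vs 46).
No option dominates Opt6.

none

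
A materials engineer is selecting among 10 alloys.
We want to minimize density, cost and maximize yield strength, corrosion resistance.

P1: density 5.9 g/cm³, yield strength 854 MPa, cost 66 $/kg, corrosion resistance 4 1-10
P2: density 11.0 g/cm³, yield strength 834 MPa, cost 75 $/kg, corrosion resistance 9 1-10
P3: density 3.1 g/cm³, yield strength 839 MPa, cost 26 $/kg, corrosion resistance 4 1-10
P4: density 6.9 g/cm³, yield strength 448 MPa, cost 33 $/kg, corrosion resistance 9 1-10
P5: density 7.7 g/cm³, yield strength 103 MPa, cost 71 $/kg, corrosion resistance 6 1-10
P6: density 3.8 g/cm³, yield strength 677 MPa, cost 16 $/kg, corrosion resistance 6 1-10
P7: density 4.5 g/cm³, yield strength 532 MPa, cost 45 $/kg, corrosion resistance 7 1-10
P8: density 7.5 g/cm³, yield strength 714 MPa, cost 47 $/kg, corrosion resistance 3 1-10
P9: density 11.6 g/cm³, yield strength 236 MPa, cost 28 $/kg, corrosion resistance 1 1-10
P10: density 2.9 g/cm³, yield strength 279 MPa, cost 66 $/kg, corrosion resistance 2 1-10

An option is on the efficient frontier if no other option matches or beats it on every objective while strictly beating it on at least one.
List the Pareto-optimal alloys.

P1, P2, P3, P4, P6, P7, P10

P1: not dominated (best yield strength).
P2: not dominated.
P3: not dominated.
P4: not dominated.
P5: dominated by P4 (density 6.9≤7.7, yield strength 448≥103, cost 33≤71, corrosion resistance 9≥6).
P6: not dominated (best cost).
P7: not dominated.
P8: dominated by P3 (density 3.1≤7.5, yield strength 839≥714, cost 26≤47, corrosion resistance 4≥3).
P9: dominated by P3 (density 3.1≤11.6, yield strength 839≥236, cost 26≤28, corrosion resistance 4≥1).
P10: not dominated (best density).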